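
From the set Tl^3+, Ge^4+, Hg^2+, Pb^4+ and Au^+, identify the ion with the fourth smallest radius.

Hg^2+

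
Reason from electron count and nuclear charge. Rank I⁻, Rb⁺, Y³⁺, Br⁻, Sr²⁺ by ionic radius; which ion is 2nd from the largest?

Br⁻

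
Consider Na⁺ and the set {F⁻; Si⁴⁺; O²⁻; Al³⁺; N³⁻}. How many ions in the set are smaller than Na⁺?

2

These species are isoelectronic with 10 electrons. The only difference is the number of protons: Si⁴⁺ (Z=14), Al³⁺ (Z=13), Na⁺ (Z=11), F⁻ (Z=9), O²⁻ (Z=8), N³⁻ (Z=7). The strongest nuclear pull (Si⁴⁺) gives the smallest ion.
Overall: Si⁴⁺ < Al³⁺ < Na⁺ < F⁻ < O²⁻ < N³⁻. Na⁺ has 2 below it and 3 above. That's 2.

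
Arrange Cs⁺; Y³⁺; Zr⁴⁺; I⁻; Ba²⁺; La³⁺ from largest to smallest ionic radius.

Work out protons and electrons: Zr⁴⁺: 36 e⁻, Z=40, Y³⁺: 36 e⁻, Z=39, La³⁺: 54 e⁻, Z=57, Ba²⁺: 54 e⁻, Z=56, Cs⁺: 54 e⁻, Z=55, I⁻: 54 e⁻, Z=53. Zr⁴⁺ < Y³⁺ (both 36 e⁻, Z=40>39); Y³⁺ < La³⁺ (same group, period 5 vs 6); La³⁺ < Ba²⁺ (isoelectronic, higher Z=57 is smaller); Ba²⁺ < Cs⁺ (isoelectronic, higher Z=56 is smaller); Cs⁺ < I⁻ (both 54 e⁻, Z=55>53).

I⁻ > Cs⁺ > Ba²⁺ > La³⁺ > Y³⁺ > Zr⁴⁺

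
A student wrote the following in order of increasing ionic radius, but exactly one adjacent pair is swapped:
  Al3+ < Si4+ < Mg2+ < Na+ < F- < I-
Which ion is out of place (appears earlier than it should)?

Check each adjacent pair. Al3+ and Si4+ are reversed: both have 10 electrons but Z(Si)=14 > Z(Al)=13, so Si4+ should be the smaller of the two. No other neighbouring pair contradicts the periodic trends, so Al3+ is the ion listed too early.

Al3+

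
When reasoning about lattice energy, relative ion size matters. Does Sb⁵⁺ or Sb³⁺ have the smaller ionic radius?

Sb⁵⁺

These are all Sb ions. Removing more electrons (higher positive charge) pulls the remaining electrons in closer, so Sb⁵⁺ is smallest and Sb³⁺ is largest.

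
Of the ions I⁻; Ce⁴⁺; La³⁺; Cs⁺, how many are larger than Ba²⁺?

2

All of these have 54 electrons (isoelectronic). With the same electron cloud, the ion with the most protons pulls it in tightest. Nuclear charges: Ce⁴⁺ (Z=58), La³⁺ (Z=57), Ba²⁺ (Z=56), Cs⁺ (Z=55), I⁻ (Z=53). Highest Z is smallest.
Relative to Ba²⁺, the ions that are larger are Cs⁺, I⁻. Count: 2.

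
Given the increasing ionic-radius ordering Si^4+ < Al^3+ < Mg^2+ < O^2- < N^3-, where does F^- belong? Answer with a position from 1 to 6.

4

Isoelectronic series (10 e⁻ each). Size is set by nuclear charge: more protons means a smaller ion. Si^4+ (Z=14), Al^3+ (Z=13), Mg^2+ (Z=12), F^- (Z=9), O^2- (Z=8), N^3- (Z=7).
Putting F^- in gives Si^4+ < Al^3+ < Mg^2+ < F^- < O^2- < N^3-; it lands at slot 4.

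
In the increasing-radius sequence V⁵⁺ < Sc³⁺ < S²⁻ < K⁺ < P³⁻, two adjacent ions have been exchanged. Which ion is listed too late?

Scanning neighbour by neighbour, only S²⁻/K⁺ violates a trend: they are isoelectronic (18 e⁻) and K has more protons than S (19 vs 16), making K⁺ smaller. That makes K⁺ the one sitting a position late relative to where it belongs.

K⁺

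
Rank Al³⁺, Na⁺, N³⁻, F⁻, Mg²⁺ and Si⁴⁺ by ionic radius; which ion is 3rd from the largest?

Na⁺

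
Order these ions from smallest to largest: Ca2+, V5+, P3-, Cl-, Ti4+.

V5+ < Ti4+ < Ca2+ < Cl- < P3-

Each ion has 18 electrons. The ranking follows nuclear charge in reverse — greater Z gives a smaller radius. V5+ (Z=23), Ti4+ (Z=22), Ca2+ (Z=20), Cl- (Z=17), P3- (Z=15).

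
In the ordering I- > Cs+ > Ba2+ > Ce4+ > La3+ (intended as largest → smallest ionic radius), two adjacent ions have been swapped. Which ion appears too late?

La3+

The pair Ce4+, La3+ is the wrong way round — Ce4+ and La3+ share 54 electrons; the higher nuclear charge on Ce (Z=58) contracts it more, so Ce4+ < La3+. All other adjacent pairs agree with periodic trends, so La3+ is the misplaced ion.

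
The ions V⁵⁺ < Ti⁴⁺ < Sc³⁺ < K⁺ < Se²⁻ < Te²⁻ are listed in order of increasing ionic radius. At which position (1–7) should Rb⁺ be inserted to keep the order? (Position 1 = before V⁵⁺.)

5

V⁵⁺ has 18 e⁻ (Z=23), Ti⁴⁺ has 18 e⁻ (Z=22), Sc³⁺ has 18 e⁻ (Z=21), K⁺ has 18 e⁻ (Z=19), Rb⁺ has 36 e⁻ (Z=37), Se²⁻ has 36 e⁻ (Z=34), Te²⁻ has 54 e⁻ (Z=52). V⁵⁺ < Ti⁴⁺ (both 18 e⁻, Z=23>22); Ti⁴⁺ < Sc³⁺ (both 18 e⁻, Z=22>21); Sc³⁺ < K⁺ (isoelectronic, higher Z=21 is smaller); K⁺ < Rb⁺ (same group, period 4 vs 5); Rb⁺ < Se²⁻ (isoelectronic, higher Z=37 is smaller); Se²⁻ < Te²⁻ (same group, period 4 vs 5).
With Rb⁺ included the full order is V⁵⁺ < Ti⁴⁺ < Sc³⁺ < K⁺ < Rb⁺ < Se²⁻ < Te²⁻, so it takes position 5.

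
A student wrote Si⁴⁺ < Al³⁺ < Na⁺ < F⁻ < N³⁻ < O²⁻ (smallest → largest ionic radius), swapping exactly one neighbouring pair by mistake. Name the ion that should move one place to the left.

O²⁻

Scanning neighbour by neighbour, only N³⁻/O²⁻ violates a trend: they are isoelectronic (10 e⁻) and O has more protons than N (8 vs 7), making O²⁻ smaller. That makes O²⁻ the one sitting a position late relative to where it belongs.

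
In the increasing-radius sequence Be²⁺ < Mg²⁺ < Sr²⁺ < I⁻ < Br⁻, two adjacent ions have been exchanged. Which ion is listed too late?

Br⁻

The pair I⁻, Br⁻ is the wrong way round — same group and charge — period 4 sits above period 5, so Br⁻ is smaller. All other adjacent pairs agree with periodic trends, so Br⁻ is the misplaced ion.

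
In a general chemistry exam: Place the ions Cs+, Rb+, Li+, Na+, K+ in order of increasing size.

Li+ < Na+ < K+ < Rb+ < Cs+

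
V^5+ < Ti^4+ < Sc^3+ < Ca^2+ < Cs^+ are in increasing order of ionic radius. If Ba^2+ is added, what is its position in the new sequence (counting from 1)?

Electron counts and nuclear charges: V^5+ (Z=23, 18 e⁻), Ti^4+ (Z=22, 18 e⁻), Sc^3+ (Z=21, 18 e⁻), Ca^2+ (Z=20, 18 e⁻), Ba^2+ (Z=56, 54 e⁻), Cs^+ (Z=55, 54 e⁻). V^5+ < Ti^4+ (both 18 e⁻, Z=23>22); Ti^4+ < Sc^3+ (both 18 e⁻, Z=22>21); Sc^3+ < Ca^2+ (both 18 e⁻, Z=21>20); Ca^2+ < Ba^2+ (same group, 2 shells fewer); Ba^2+ < Cs^+ (both 54 e⁻, Z=56>55).
Merged order: V^5+ < Ti^4+ < Sc^3+ < Ca^2+ < Ba^2+ < Cs^+ — Ba^2+ is number 5.

5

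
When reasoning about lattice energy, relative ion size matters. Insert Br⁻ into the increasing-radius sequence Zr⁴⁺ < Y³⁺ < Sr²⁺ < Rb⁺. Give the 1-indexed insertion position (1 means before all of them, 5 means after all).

5

All of these have 36 electrons (isoelectronic). With the same electron cloud, the ion with the most protons pulls it in tightest. Nuclear charges: Zr⁴⁺ (Z=40), Y³⁺ (Z=39), Sr²⁺ (Z=38), Rb⁺ (Z=37), Br⁻ (Z=35). Highest Z is smallest.
With Br⁻ included the full order is Zr⁴⁺ < Y³⁺ < Sr²⁺ < Rb⁺ < Br⁻, so it takes position 5.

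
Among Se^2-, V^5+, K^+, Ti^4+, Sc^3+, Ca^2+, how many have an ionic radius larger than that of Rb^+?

1

V^5+: 18 e⁻, Z=23, Ti^4+: 18 e⁻, Z=22, Sc^3+: 18 e⁻, Z=21, Ca^2+: 18 e⁻, Z=20, K^+: 18 e⁻, Z=19, Rb^+: 36 e⁻, Z=37, Se^2-: 36 e⁻, Z=34. V^5+ < Ti^4+ (both 18 e⁻, Z=23>22); Ti^4+ < Sc^3+ (both 18 e⁻, Z=22>21); Sc^3+ < Ca^2+ (isoelectronic, higher Z=21 is smaller); Ca^2+ < K^+ (isoelectronic, higher Z=20 is smaller); K^+ < Rb^+ (same group, period 4 vs 5); Rb^+ < Se^2- (both 36 e⁻, Z=37>34).
Ordering all of them (including Rb^+) by radius gives V^5+ < Ti^4+ < Sc^3+ < Ca^2+ < K^+ < Rb^+ < Se^2-. Count: 1.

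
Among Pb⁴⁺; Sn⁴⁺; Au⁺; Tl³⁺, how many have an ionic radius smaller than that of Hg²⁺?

3

Work out protons and electrons: Sn⁴⁺: 46 e⁻, Z=50, Pb⁴⁺: 78 e⁻, Z=82, Tl³⁺: 78 e⁻, Z=81, Hg²⁺: 78 e⁻, Z=80, Au⁺: 78 e⁻, Z=79. Sn⁴⁺ < Pb⁴⁺ (same group, period 5 vs 6); Pb⁴⁺ < Tl³⁺ (both 78 e⁻, Z=82>81); Tl³⁺ < Hg²⁺ (isoelectronic, higher Z=81 is smaller); Hg²⁺ < Au⁺ (both 78 e⁻, Z=80>79).
Placing each against Hg²⁺: smaller — Sn⁴⁺, Pb⁴⁺, Tl³⁺; larger — Au⁺. Count: 3.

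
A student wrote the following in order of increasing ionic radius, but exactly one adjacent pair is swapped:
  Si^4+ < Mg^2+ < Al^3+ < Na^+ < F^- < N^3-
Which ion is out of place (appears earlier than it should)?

Mg^2+

Scanning neighbour by neighbour, only Mg^2+/Al^3+ violates a trend: Al^3+ and Mg^2+ share 10 electrons; the higher nuclear charge on Al (Z=13) contracts it more, so Al^3+ < Mg^2+. That makes Mg^2+ the one sitting a position early relative to where it belongs.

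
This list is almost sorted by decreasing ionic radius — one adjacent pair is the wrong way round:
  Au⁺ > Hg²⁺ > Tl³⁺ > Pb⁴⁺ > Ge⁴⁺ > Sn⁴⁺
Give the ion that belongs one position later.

Ge⁴⁺

Check each adjacent pair. Ge⁴⁺ and Sn⁴⁺ are reversed: Ge⁴⁺ and Sn⁴⁺ are in one column with the same charge; the lighter period-4 ion has one fewer shell and is smaller. No other neighbouring pair contradicts the periodic trends, so Ge⁴⁺ is the ion listed too early.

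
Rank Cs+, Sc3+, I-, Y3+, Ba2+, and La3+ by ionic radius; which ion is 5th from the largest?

Y3+

Tabulating Z and e⁻: Sc3+ (Z=21, 18 e⁻), Y3+ (Z=39, 36 e⁻), La3+ (Z=57, 54 e⁻), Ba2+ (Z=56, 54 e⁻), Cs+ (Z=55, 54 e⁻), I- (Z=53, 54 e⁻). Sc3+ < Y3+ (same group, 1 shell fewer); Y3+ < La3+ (same group, 1 shell fewer); La3+ < Ba2+ (both 54 e⁻, Z=57>56); Ba2+ < Cs+ (both 54 e⁻, Z=56>55); Cs+ < I- (isoelectronic, higher Z=55 is smaller).
So the order is Sc3+ < Y3+ < La3+ < Ba2+ < Cs+ < I-; the 5th-largest ion is Y3+.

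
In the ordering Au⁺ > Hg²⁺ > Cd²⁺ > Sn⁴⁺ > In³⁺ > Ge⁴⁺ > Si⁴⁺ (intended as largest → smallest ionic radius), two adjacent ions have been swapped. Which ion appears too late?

In³⁺

Check each adjacent pair. Sn⁴⁺ and In³⁺ are reversed: they are isoelectronic (46 e⁻) and Sn has more protons than In (50 vs 49), making Sn⁴⁺ smaller. No other neighbouring pair contradicts the periodic trends, so In³⁺ is the ion listed too late.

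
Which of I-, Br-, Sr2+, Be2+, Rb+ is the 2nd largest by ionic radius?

Tabulating Z and e⁻: Be2+: 2 e⁻, Z=4, Sr2+: 36 e⁻, Z=38, Rb+: 36 e⁻, Z=37, Br-: 36 e⁻, Z=35, I-: 54 e⁻, Z=53. Be2+ < Sr2+ (same group, 3 shells fewer); Sr2+ < Rb+ (isoelectronic, higher Z=38 is smaller); Rb+ < Br- (isoelectronic, higher Z=37 is smaller); Br- < I- (same group, 1 shell fewer).
So the order is Be2+ < Sr2+ < Rb+ < Br- < I-; the 2nd-largest ion is Br-.

Br-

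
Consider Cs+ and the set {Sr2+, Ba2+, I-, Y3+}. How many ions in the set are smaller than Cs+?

3

Y3+ has 36 e⁻ (Z=39), Sr2+ has 36 e⁻ (Z=38), Ba2+ has 54 e⁻ (Z=56), Cs+ has 54 e⁻ (Z=55), I- has 54 e⁻ (Z=53). Y3+ < Sr2+ (isoelectronic, higher Z=39 is smaller); Sr2+ < Ba2+ (same group, 1 shell fewer); Ba2+ < Cs+ (isoelectronic, higher Z=56 is smaller); Cs+ < I- (both 54 e⁻, Z=55>53).
Ordering all of them (including Cs+) by radius gives Y3+ < Sr2+ < Ba2+ < Cs+ < I-. That's 3.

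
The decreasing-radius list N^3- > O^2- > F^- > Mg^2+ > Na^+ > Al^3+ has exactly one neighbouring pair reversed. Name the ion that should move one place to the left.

Na^+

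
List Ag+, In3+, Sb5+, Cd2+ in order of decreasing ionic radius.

These species are isoelectronic with 46 electrons. The only difference is the number of protons: Sb5+ (Z=51), In3+ (Z=49), Cd2+ (Z=48), Ag+ (Z=47). The strongest nuclear pull (Sb5+) gives the smallest ion.

Ag+ > Cd2+ > In3+ > Sb5+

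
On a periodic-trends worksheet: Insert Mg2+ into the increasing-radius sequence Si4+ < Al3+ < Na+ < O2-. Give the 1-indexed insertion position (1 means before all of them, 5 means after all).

3

Isoelectronic series (10 e⁻ each). Size is set by nuclear charge: more protons means a smaller ion. Si4+ (Z=14), Al3+ (Z=13), Mg2+ (Z=12), Na+ (Z=11), O2- (Z=8).
Putting Mg2+ in gives Si4+ < Al3+ < Mg2+ < Na+ < O2-; it lands at slot 3.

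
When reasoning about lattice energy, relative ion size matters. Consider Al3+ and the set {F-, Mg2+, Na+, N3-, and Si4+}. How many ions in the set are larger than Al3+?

4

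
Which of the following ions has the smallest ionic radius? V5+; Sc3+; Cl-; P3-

V5+

These species are isoelectronic with 18 electrons. The only difference is the number of protons: V5+ (Z=23), Sc3+ (Z=21), Cl- (Z=17), P3- (Z=15). The strongest nuclear pull (V5+) gives the smallest ion.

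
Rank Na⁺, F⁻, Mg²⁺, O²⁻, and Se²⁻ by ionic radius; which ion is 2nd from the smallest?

First list Z and electron count for each: Mg²⁺: 10 e⁻, Z=12, Na⁺: 10 e⁻, Z=11, F⁻: 10 e⁻, Z=9, O²⁻: 10 e⁻, Z=8, Se²⁻: 36 e⁻, Z=34. Mg²⁺ < Na⁺ (isoelectronic, higher Z=12 is smaller); Na⁺ < F⁻ (isoelectronic, higher Z=11 is smaller); F⁻ < O²⁻ (isoelectronic, higher Z=9 is smaller); O²⁻ < Se²⁻ (same group, 2 shells fewer).
Full ascending order: Mg²⁺ < Na⁺ < F⁻ < O²⁻ < Se²⁻. Counting from the smallest, position 2 is Na⁺.

Na⁺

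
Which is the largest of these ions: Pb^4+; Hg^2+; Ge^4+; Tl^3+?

Hg^2+

First list Z and electron count for each: Ge^4+ has 28 e⁻ (Z=32), Pb^4+ has 78 e⁻ (Z=82), Tl^3+ has 78 e⁻ (Z=81), Hg^2+ has 78 e⁻ (Z=80). Ge^4+ < Pb^4+ (same group, 2 shells fewer); Pb^4+ < Tl^3+ (both 78 e⁻, Z=82>81); Tl^3+ < Hg^2+ (isoelectronic, higher Z=81 is smaller).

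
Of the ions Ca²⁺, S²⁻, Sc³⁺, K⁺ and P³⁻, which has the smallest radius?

All of these have 18 electrons (isoelectronic). With the same electron cloud, the ion with the most protons pulls it in tightest. Nuclear charges: Sc³⁺ (Z=21), Ca²⁺ (Z=20), K⁺ (Z=19), S²⁻ (Z=16), P³⁻ (Z=15). Highest Z is smallest.

Sc³⁺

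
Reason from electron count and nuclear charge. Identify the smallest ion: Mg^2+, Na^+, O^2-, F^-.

Each ion has 10 electrons. The ranking follows nuclear charge in reverse — greater Z gives a smaller radius. Mg^2+ (Z=12), Na^+ (Z=11), F^- (Z=9), O^2- (Z=8).

Mg^2+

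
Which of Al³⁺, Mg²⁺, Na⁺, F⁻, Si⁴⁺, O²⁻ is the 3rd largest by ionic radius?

Na⁺

These species are isoelectronic with 10 electrons. The only difference is the number of protons: Si⁴⁺ (Z=14), Al³⁺ (Z=13), Mg²⁺ (Z=12), Na⁺ (Z=11), F⁻ (Z=9), O²⁻ (Z=8). The strongest nuclear pull (Si⁴⁺) gives the smallest ion.
So the order is Si⁴⁺ < Al³⁺ < Mg²⁺ < Na⁺ < F⁻ < O²⁻; the 3rd-largest ion is Na⁺.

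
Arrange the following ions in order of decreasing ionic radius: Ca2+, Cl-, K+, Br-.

Br- > Cl- > K+ > Ca2+

Work out protons and electrons: Ca2+ has 18 e⁻ (Z=20), K+ has 18 e⁻ (Z=19), Cl- has 18 e⁻ (Z=17), Br- has 36 e⁻ (Z=35). Ca2+ < K+ (isoelectronic, higher Z=20 is smaller); K+ < Cl- (isoelectronic, higher Z=19 is smaller); Cl- < Br- (same group, 1 shell fewer).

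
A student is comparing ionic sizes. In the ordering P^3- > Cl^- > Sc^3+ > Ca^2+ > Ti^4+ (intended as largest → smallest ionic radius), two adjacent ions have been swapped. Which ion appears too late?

Compare adjacent ions: Sc^3+ and Ca^2+ share 18 electrons; the higher nuclear charge on Sc (Z=21) contracts it more, so Sc^3+ < Ca^2+ — yet in this decreasing list Sc^3+ sits before Ca^2+. Nothing else is reversed, so Ca^2+ should move one place to the left.

Ca^2+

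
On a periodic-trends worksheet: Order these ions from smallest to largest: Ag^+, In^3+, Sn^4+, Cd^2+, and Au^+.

Sn^4+ < In^3+ < Cd^2+ < Ag^+ < Au^+

Work out protons and electrons: Sn^4+: 46 e⁻, Z=50, In^3+: 46 e⁻, Z=49, Cd^2+: 46 e⁻, Z=48, Ag^+: 46 e⁻, Z=47, Au^+: 78 e⁻, Z=79. Sn^4+ < In^3+ (isoelectronic, higher Z=50 is smaller); In^3+ < Cd^2+ (isoelectronic, higher Z=49 is smaller); Cd^2+ < Ag^+ (isoelectronic, higher Z=48 is smaller); Ag^+ < Au^+ (same group, 1 shell fewer).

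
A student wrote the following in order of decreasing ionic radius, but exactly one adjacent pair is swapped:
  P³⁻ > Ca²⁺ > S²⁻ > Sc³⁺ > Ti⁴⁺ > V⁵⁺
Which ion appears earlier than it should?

Ca²⁺

Check each adjacent pair. Ca²⁺ and S²⁻ are reversed: they are isoelectronic (18 e⁻) and Ca has more protons than S (20 vs 16), making Ca²⁺ smaller. No other neighbouring pair contradicts the periodic trends, so Ca²⁺ is the ion listed too early.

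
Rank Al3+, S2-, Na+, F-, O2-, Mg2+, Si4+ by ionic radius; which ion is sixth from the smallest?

O2-

Si4+ has 10 e⁻ (Z=14), Al3+ has 10 e⁻ (Z=13), Mg2+ has 10 e⁻ (Z=12), Na+ has 10 e⁻ (Z=11), F- has 10 e⁻ (Z=9), O2- has 10 e⁻ (Z=8), S2- has 18 e⁻ (Z=16). Si4+ < Al3+ (isoelectronic, higher Z=14 is smaller); Al3+ < Mg2+ (both 10 e⁻, Z=13>12); Mg2+ < Na+ (both 10 e⁻, Z=12>11); Na+ < F- (both 10 e⁻, Z=11>9); F- < O2- (isoelectronic, higher Z=9 is smaller); O2- < S2- (same group, period 2 vs 3).
That gives Si4+ < Al3+ < Mg2+ < Na+ < F- < O2- < S2-. From the smallest end, number 6 is O2-.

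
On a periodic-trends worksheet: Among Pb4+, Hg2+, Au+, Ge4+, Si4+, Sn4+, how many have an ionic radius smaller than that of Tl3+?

4

Tabulating Z and e⁻: Si4+: 10 e⁻, Z=14, Ge4+: 28 e⁻, Z=32, Sn4+: 46 e⁻, Z=50, Pb4+: 78 e⁻, Z=82, Tl3+: 78 e⁻, Z=81, Hg2+: 78 e⁻, Z=80, Au+: 78 e⁻, Z=79. Si4+ < Ge4+ (same group, period 3 vs 4); Ge4+ < Sn4+ (same group, 1 shell fewer); Sn4+ < Pb4+ (same group, 1 shell fewer); Pb4+ < Tl3+ (both 78 e⁻, Z=82>81); Tl3+ < Hg2+ (both 78 e⁻, Z=81>80); Hg2+ < Au+ (isoelectronic, higher Z=80 is smaller).
Relative to Tl3+, the ions that are smaller are Si4+, Ge4+, Sn4+, Pb4+. So 4 are smaller.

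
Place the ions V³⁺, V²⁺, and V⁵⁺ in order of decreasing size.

V²⁺ > V³⁺ > V⁵⁺

These are all V ions. Removing more electrons (higher positive charge) pulls the remaining electrons in closer, so V⁵⁺ is smallest and V²⁺ is largest.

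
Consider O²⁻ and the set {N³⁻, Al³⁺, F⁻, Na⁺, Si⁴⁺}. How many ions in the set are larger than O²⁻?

1

All of these have 10 electrons (isoelectronic). With the same electron cloud, the ion with the most protons pulls it in tightest. Nuclear charges: Si⁴⁺ (Z=14), Al³⁺ (Z=13), Na⁺ (Z=11), F⁻ (Z=9), O²⁻ (Z=8), N³⁻ (Z=7). Highest Z is smallest.
Ordering all of them (including O²⁻) by radius gives Si⁴⁺ < Al³⁺ < Na⁺ < F⁻ < O²⁻ < N³⁻. Count: 1.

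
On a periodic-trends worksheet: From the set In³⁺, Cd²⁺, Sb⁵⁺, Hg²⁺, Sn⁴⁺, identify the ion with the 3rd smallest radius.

Electron counts and nuclear charges: Sb⁵⁺ has 46 e⁻ (Z=51), Sn⁴⁺ has 46 e⁻ (Z=50), In³⁺ has 46 e⁻ (Z=49), Cd²⁺ has 46 e⁻ (Z=48), Hg²⁺ has 78 e⁻ (Z=80). Sb⁵⁺ < Sn⁴⁺ (isoelectronic, higher Z=51 is smaller); Sn⁴⁺ < In³⁺ (both 46 e⁻, Z=50>49); In³⁺ < Cd²⁺ (both 46 e⁻, Z=49>48); Cd²⁺ < Hg²⁺ (same group, period 5 vs 6).
That gives Sb⁵⁺ < Sn⁴⁺ < In³⁺ < Cd²⁺ < Hg²⁺. From the smallest end, number 3 is In³⁺.

In³⁺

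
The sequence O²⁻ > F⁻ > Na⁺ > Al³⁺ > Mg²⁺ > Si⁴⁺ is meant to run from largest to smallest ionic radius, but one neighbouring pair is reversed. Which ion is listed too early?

The pair Al³⁺, Mg²⁺ is the wrong way round — they are isoelectronic (10 e⁻) and Al has more protons than Mg (13 vs 12), making Al³⁺ smaller. All other adjacent pairs agree with periodic trends, so Al³⁺ is the misplaced ion.

Al³⁺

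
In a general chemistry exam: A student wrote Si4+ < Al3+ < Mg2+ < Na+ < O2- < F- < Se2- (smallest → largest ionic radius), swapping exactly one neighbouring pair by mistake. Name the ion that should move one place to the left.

Scanning neighbour by neighbour, only O2-/F- violates a trend: they are isoelectronic (10 e⁻) and F has more protons than O (9 vs 8), making F- smaller. That makes F- the one sitting a position late relative to where it belongs.

F-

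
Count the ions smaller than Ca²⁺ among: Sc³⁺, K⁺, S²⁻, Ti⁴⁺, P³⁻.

All of these have 18 electrons (isoelectronic). With the same electron cloud, the ion with the most protons pulls it in tightest. Nuclear charges: Ti⁴⁺ (Z=22), Sc³⁺ (Z=21), Ca²⁺ (Z=20), K⁺ (Z=19), S²⁻ (Z=16), P³⁻ (Z=15). Highest Z is smallest.
Relative to Ca²⁺, the ions that are smaller are Ti⁴⁺, Sc³⁺. So 2 are smaller.

2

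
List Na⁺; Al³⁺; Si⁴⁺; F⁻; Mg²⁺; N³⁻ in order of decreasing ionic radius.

Isoelectronic series (10 e⁻ each). Size is set by nuclear charge: more protons means a smaller ion. Si⁴⁺ (Z=14), Al³⁺ (Z=13), Mg²⁺ (Z=12), Na⁺ (Z=11), F⁻ (Z=9), N³⁻ (Z=7).

N³⁻ > F⁻ > Na⁺ > Mg²⁺ > Al³⁺ > Si⁴⁺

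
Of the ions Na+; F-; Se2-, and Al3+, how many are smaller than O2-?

3

Electron counts and nuclear charges: Al3+: 10 e⁻, Z=13, Na+: 10 e⁻, Z=11, F-: 10 e⁻, Z=9, O2-: 10 e⁻, Z=8, Se2-: 36 e⁻, Z=34. Al3+ < Na+ (both 10 e⁻, Z=13>11); Na+ < F- (both 10 e⁻, Z=11>9); F- < O2- (both 10 e⁻, Z=9>8); O2- < Se2- (same group, 2 shells fewer).
Relative to O2-, the ions that are smaller are Al3+, Na+, F-. That's 3.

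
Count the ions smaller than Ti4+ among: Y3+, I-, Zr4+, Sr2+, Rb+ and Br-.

0

First list Z and electron count for each: Ti4+ (Z=22, 18 e⁻), Zr4+ (Z=40, 36 e⁻), Y3+ (Z=39, 36 e⁻), Sr2+ (Z=38, 36 e⁻), Rb+ (Z=37, 36 e⁻), Br- (Z=35, 36 e⁻), I- (Z=53, 54 e⁻). Ti4+ < Zr4+ (same group, period 4 vs 5); Zr4+ < Y3+ (isoelectronic, higher Z=40 is smaller); Y3+ < Sr2+ (both 36 e⁻, Z=39>38); Sr2+ < Rb+ (both 36 e⁻, Z=38>37); Rb+ < Br- (isoelectronic, higher Z=37 is smaller); Br- < I- (same group, period 4 vs 5).
Ordering all of them (including Ti4+) by radius gives Ti4+ < Zr4+ < Y3+ < Sr2+ < Rb+ < Br- < I-. Count: 0.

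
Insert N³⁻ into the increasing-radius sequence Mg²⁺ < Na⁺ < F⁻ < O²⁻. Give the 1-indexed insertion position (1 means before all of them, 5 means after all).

5

Each ion has 10 electrons. The ranking follows nuclear charge in reverse — greater Z gives a smaller radius. Mg²⁺ (Z=12), Na⁺ (Z=11), F⁻ (Z=9), O²⁻ (Z=8), N³⁻ (Z=7).
Putting N³⁻ in gives Mg²⁺ < Na⁺ < F⁻ < O²⁻ < N³⁻; it lands at slot 5.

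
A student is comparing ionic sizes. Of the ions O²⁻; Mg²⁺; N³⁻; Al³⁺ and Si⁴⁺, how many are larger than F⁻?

Isoelectronic series (10 e⁻ each). Size is set by nuclear charge: more protons means a smaller ion. Si⁴⁺ (Z=14), Al³⁺ (Z=13), Mg²⁺ (Z=12), F⁻ (Z=9), O²⁻ (Z=8), N³⁻ (Z=7).
Placing each against F⁻: smaller — Si⁴⁺, Al³⁺, Mg²⁺; larger — O²⁻, N³⁻. So 2 are larger.

2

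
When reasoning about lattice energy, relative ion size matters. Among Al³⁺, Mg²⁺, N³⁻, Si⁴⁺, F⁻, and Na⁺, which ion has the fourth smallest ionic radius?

These species are isoelectronic with 10 electrons. The only difference is the number of protons: Si⁴⁺ (Z=14), Al³⁺ (Z=13), Mg²⁺ (Z=12), Na⁺ (Z=11), F⁻ (Z=9), N³⁻ (Z=7). The strongest nuclear pull (Si⁴⁺) gives the smallest ion.
Full ascending order: Si⁴⁺ < Al³⁺ < Mg²⁺ < Na⁺ < F⁻ < N³⁻. Counting from the smallest, position 4 is Na⁺.

Na⁺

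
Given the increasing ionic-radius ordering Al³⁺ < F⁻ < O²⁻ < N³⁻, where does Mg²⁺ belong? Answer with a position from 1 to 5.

Each ion has 10 electrons. The ranking follows nuclear charge in reverse — greater Z gives a smaller radius. Al³⁺ (Z=13), Mg²⁺ (Z=12), F⁻ (Z=9), O²⁻ (Z=8), N³⁻ (Z=7).
With Mg²⁺ included the full order is Al³⁺ < Mg²⁺ < F⁻ < O²⁻ < N³⁻, so it takes position 2.

2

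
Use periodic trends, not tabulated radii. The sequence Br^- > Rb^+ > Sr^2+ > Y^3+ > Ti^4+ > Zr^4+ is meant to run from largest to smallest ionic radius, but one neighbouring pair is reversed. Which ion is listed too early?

Ti^4+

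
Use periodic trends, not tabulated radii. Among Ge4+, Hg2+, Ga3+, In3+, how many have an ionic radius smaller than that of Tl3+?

3

Work out protons and electrons: Ge4+ (Z=32, 28 e⁻), Ga3+ (Z=31, 28 e⁻), In3+ (Z=49, 46 e⁻), Tl3+ (Z=81, 78 e⁻), Hg2+ (Z=80, 78 e⁻). Ge4+ < Ga3+ (both 28 e⁻, Z=32>31); Ga3+ < In3+ (same group, period 4 vs 5); In3+ < Tl3+ (same group, period 5 vs 6); Tl3+ < Hg2+ (isoelectronic, higher Z=81 is smaller).
Ordering all of them (including Tl3+) by radius gives Ge4+ < Ga3+ < In3+ < Tl3+ < Hg2+. Count: 3.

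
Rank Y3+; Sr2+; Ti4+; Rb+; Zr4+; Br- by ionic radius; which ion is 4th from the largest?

Y3+

First list Z and electron count for each: Ti4+ (Z=22, 18 e⁻), Zr4+ (Z=40, 36 e⁻), Y3+ (Z=39, 36 e⁻), Sr2+ (Z=38, 36 e⁻), Rb+ (Z=37, 36 e⁻), Br- (Z=35, 36 e⁻). Ti4+ < Zr4+ (same group, 1 shell fewer); Zr4+ < Y3+ (both 36 e⁻, Z=40>39); Y3+ < Sr2+ (both 36 e⁻, Z=39>38); Sr2+ < Rb+ (isoelectronic, higher Z=38 is smaller); Rb+ < Br- (both 36 e⁻, Z=37>35).
So the order is Ti4+ < Zr4+ < Y3+ < Sr2+ < Rb+ < Br-; the 4th-largest ion is Y3+.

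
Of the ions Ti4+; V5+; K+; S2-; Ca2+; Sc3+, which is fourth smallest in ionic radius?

Ca2+

All of these have 18 electrons (isoelectronic). With the same electron cloud, the ion with the most protons pulls it in tightest. Nuclear charges: V5+ (Z=23), Ti4+ (Z=22), Sc3+ (Z=21), Ca2+ (Z=20), K+ (Z=19), S2- (Z=16). Highest Z is smallest.
That gives V5+ < Ti4+ < Sc3+ < Ca2+ < K+ < S2-. From the smallest end, number 4 is Ca2+.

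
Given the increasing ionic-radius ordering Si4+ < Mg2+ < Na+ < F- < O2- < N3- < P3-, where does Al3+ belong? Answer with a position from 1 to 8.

2

Work out protons and electrons: Si4+: 10 e⁻, Z=14, Al3+: 10 e⁻, Z=13, Mg2+: 10 e⁻, Z=12, Na+: 10 e⁻, Z=11, F-: 10 e⁻, Z=9, O2-: 10 e⁻, Z=8, N3-: 10 e⁻, Z=7, P3-: 18 e⁻, Z=15. Si4+ < Al3+ (isoelectronic, higher Z=14 is smaller); Al3+ < Mg2+ (isoelectronic, higher Z=13 is smaller); Mg2+ < Na+ (isoelectronic, higher Z=12 is smaller); Na+ < F- (both 10 e⁻, Z=11>9); F- < O2- (both 10 e⁻, Z=9>8); O2- < N3- (both 10 e⁻, Z=8>7); N3- < P3- (same group, 1 shell fewer).
The complete sequence is Si4+ < Al3+ < Mg2+ < Na+ < F- < O2- < N3- < P3-. Al3+ sits at position 2.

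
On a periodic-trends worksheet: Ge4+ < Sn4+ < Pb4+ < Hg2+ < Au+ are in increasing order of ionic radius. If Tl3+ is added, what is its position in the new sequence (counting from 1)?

Work out protons and electrons: Ge4+ has 28 e⁻ (Z=32), Sn4+ has 46 e⁻ (Z=50), Pb4+ has 78 e⁻ (Z=82), Tl3+ has 78 e⁻ (Z=81), Hg2+ has 78 e⁻ (Z=80), Au+ has 78 e⁻ (Z=79). Ge4+ < Sn4+ (same group, period 4 vs 5); Sn4+ < Pb4+ (same group, 1 shell fewer); Pb4+ < Tl3+ (isoelectronic, higher Z=82 is smaller); Tl3+ < Hg2+ (both 78 e⁻, Z=81>80); Hg2+ < Au+ (isoelectronic, higher Z=80 is smaller).
Putting Tl3+ in gives Ge4+ < Sn4+ < Pb4+ < Tl3+ < Hg2+ < Au+; it lands at slot 4.

4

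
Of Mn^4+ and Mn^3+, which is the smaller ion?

Mn^4+

Same element, different charge: the more highly charged cation has fewer electrons and a greater effective nuclear charge per electron, making Mn^4+ the smallest.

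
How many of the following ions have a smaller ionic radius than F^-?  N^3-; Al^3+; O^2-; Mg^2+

These species are isoelectronic with 10 electrons. The only difference is the number of protons: Al^3+ (Z=13), Mg^2+ (Z=12), F^- (Z=9), O^2- (Z=8), N^3- (Z=7). The strongest nuclear pull (Al^3+) gives the smallest ion.
Relative to F^-, the ions that are smaller are Al^3+, Mg^2+. Count: 2.

2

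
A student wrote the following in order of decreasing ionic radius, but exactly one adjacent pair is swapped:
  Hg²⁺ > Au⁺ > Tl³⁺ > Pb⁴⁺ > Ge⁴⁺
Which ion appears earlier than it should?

Hg²⁺

Scanning neighbour by neighbour, only Hg²⁺/Au⁺ violates a trend: Hg²⁺ and Au⁺ share 78 electrons; the higher nuclear charge on Hg (Z=80) contracts it more, so Hg²⁺ < Au⁺. That makes Hg²⁺ the one sitting a position early relative to where it belongs.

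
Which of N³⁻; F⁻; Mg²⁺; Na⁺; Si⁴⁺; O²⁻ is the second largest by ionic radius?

All of these have 10 electrons (isoelectronic). With the same electron cloud, the ion with the most protons pulls it in tightest. Nuclear charges: Si⁴⁺ (Z=14), Mg²⁺ (Z=12), Na⁺ (Z=11), F⁻ (Z=9), O²⁻ (Z=8), N³⁻ (Z=7). Highest Z is smallest.
Ordering: Si⁴⁺ < Mg²⁺ < Na⁺ < F⁻ < O²⁻ < N³⁻. The second largest is O²⁻.

O²⁻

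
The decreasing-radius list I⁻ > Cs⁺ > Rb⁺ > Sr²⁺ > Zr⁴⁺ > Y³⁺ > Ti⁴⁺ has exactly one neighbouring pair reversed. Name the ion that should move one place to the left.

Y³⁺

The pair Zr⁴⁺, Y³⁺ is the wrong way round — they are isoelectronic (36 e⁻) and Zr has more protons than Y (40 vs 39), making Zr⁴⁺ smaller. All other adjacent pairs agree with periodic trends, so Y³⁺ is the misplaced ion.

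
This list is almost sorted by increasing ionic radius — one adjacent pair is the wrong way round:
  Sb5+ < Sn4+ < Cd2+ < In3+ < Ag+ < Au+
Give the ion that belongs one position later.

Check each adjacent pair. Cd2+ and In3+ are reversed: they are isoelectronic (46 e⁻) and In has more protons than Cd (49 vs 48), making In3+ smaller. No other neighbouring pair contradicts the periodic trends, so Cd2+ is the ion listed too early.

Cd2+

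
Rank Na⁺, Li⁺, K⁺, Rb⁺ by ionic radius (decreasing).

All are in the same group with charge +1. Radius grows down the group as n (the outermost shell) increases.

Rb⁺ > K⁺ > Na⁺ > Li⁺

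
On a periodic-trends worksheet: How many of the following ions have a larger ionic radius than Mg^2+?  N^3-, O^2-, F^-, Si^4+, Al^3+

Isoelectronic series (10 e⁻ each). Size is set by nuclear charge: more protons means a smaller ion. Si^4+ (Z=14), Al^3+ (Z=13), Mg^2+ (Z=12), F^- (Z=9), O^2- (Z=8), N^3- (Z=7).
Placing each against Mg^2+: smaller — Si^4+, Al^3+; larger — F^-, O^2-, N^3-. So 3 are larger.

3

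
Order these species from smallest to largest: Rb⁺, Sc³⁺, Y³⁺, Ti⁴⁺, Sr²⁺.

Tabulating Z and e⁻: Ti⁴⁺ (Z=22, 18 e⁻), Sc³⁺ (Z=21, 18 e⁻), Y³⁺ (Z=39, 36 e⁻), Sr²⁺ (Z=38, 36 e⁻), Rb⁺ (Z=37, 36 e⁻). Ti⁴⁺ < Sc³⁺ (both 18 e⁻, Z=22>21); Sc³⁺ < Y³⁺ (same group, 1 shell fewer); Y³⁺ < Sr²⁺ (isoelectronic, higher Z=39 is smaller); Sr²⁺ < Rb⁺ (both 36 e⁻, Z=38>37).

Ti⁴⁺ < Sc³⁺ < Y³⁺ < Sr²⁺ < Rb⁺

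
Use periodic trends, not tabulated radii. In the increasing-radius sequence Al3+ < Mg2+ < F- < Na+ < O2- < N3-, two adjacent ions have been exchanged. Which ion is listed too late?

The pair F-, Na+ is the wrong way round — Na+ and F- share 10 electrons; the higher nuclear charge on Na (Z=11) contracts it more, so Na+ < F-. All other adjacent pairs agree with periodic trends, so Na+ is the misplaced ion.

Na+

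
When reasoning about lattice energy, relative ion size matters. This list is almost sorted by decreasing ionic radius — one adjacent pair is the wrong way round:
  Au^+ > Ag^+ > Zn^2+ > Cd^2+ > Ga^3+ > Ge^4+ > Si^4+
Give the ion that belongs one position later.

Compare adjacent ions: same group and charge — period 4 sits above period 5, so Zn^2+ is smaller — yet in this decreasing list Zn^2+ sits before Cd^2+. Nothing else is reversed, so Zn^2+ should move one place to the right.

Zn^2+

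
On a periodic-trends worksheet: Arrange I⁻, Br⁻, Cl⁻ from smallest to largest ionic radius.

All are in the same group with charge -1. Radius grows down the group as n (the outermost shell) increases.

Cl⁻ < Br⁻ < I⁻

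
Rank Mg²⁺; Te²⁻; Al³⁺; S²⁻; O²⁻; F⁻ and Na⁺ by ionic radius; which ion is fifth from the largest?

Work out protons and electrons: Al³⁺ (Z=13, 10 e⁻), Mg²⁺ (Z=12, 10 e⁻), Na⁺ (Z=11, 10 e⁻), F⁻ (Z=9, 10 e⁻), O²⁻ (Z=8, 10 e⁻), S²⁻ (Z=16, 18 e⁻), Te²⁻ (Z=52, 54 e⁻). Al³⁺ < Mg²⁺ (both 10 e⁻, Z=13>12); Mg²⁺ < Na⁺ (isoelectronic, higher Z=12 is smaller); Na⁺ < F⁻ (both 10 e⁻, Z=11>9); F⁻ < O²⁻ (both 10 e⁻, Z=9>8); O²⁻ < S²⁻ (same group, 1 shell fewer); S²⁻ < Te²⁻ (same group, period 3 vs 5).
Ordering: Al³⁺ < Mg²⁺ < Na⁺ < F⁻ < O²⁻ < S²⁻ < Te²⁻. The fifth largest is Na⁺.

Na⁺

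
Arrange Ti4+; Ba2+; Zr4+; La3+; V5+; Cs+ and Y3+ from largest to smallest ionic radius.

Cs+ > Ba2+ > La3+ > Y3+ > Zr4+ > Ti4+ > V5+

Electron counts and nuclear charges: V5+: 18 e⁻, Z=23, Ti4+: 18 e⁻, Z=22, Zr4+: 36 e⁻, Z=40, Y3+: 36 e⁻, Z=39, La3+: 54 e⁻, Z=57, Ba2+: 54 e⁻, Z=56, Cs+: 54 e⁻, Z=55. V5+ < Ti4+ (both 18 e⁻, Z=23>22); Ti4+ < Zr4+ (same group, period 4 vs 5); Zr4+ < Y3+ (both 36 e⁻, Z=40>39); Y3+ < La3+ (same group, period 5 vs 6); La3+ < Ba2+ (both 54 e⁻, Z=57>56); Ba2+ < Cs+ (both 54 e⁻, Z=56>55).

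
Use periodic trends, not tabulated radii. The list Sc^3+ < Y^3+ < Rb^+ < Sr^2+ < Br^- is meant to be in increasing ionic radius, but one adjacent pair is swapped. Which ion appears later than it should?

Check each adjacent pair. Rb^+ and Sr^2+ are reversed: they are isoelectronic (36 e⁻) and Sr has more protons than Rb (38 vs 37), making Sr^2+ smaller. No other neighbouring pair contradicts the periodic trends, so Sr^2+ is the ion listed too late.

Sr^2+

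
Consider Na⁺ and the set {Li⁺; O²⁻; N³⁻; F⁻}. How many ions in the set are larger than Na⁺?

First list Z and electron count for each: Li⁺: 2 e⁻, Z=3, Na⁺: 10 e⁻, Z=11, F⁻: 10 e⁻, Z=9, O²⁻: 10 e⁻, Z=8, N³⁻: 10 e⁻, Z=7. Li⁺ < Na⁺ (same group, period 2 vs 3); Na⁺ < F⁻ (both 10 e⁻, Z=11>9); F⁻ < O²⁻ (both 10 e⁻, Z=9>8); O²⁻ < N³⁻ (both 10 e⁻, Z=8>7).
Relative to Na⁺, the ions that are larger are F⁻, O²⁻, N³⁻. So 3 are larger.

3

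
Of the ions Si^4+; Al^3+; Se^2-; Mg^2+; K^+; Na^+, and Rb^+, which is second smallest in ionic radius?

Electron counts and nuclear charges: Si^4+: 10 e⁻, Z=14, Al^3+: 10 e⁻, Z=13, Mg^2+: 10 e⁻, Z=12, Na^+: 10 e⁻, Z=11, K^+: 18 e⁻, Z=19, Rb^+: 36 e⁻, Z=37, Se^2-: 36 e⁻, Z=34. Si^4+ < Al^3+ (both 10 e⁻, Z=14>13); Al^3+ < Mg^2+ (both 10 e⁻, Z=13>12); Mg^2+ < Na^+ (both 10 e⁻, Z=12>11); Na^+ < K^+ (same group, period 3 vs 4); K^+ < Rb^+ (same group, 1 shell fewer); Rb^+ < Se^2- (both 36 e⁻, Z=37>34).
So the order is Si^4+ < Al^3+ < Mg^2+ < Na^+ < K^+ < Rb^+ < Se^2-; the 2nd-smallest ion is Al^3+.

Al^3+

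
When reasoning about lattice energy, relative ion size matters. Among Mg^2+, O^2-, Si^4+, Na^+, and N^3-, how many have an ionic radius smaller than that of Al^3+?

All of these have 10 electrons (isoelectronic). With the same electron cloud, the ion with the most protons pulls it in tightest. Nuclear charges: Si^4+ (Z=14), Al^3+ (Z=13), Mg^2+ (Z=12), Na^+ (Z=11), O^2- (Z=8), N^3- (Z=7). Highest Z is smallest.
Overall: Si^4+ < Al^3+ < Mg^2+ < Na^+ < O^2- < N^3-. Al^3+ has 1 below it and 4 above. Count: 1.

1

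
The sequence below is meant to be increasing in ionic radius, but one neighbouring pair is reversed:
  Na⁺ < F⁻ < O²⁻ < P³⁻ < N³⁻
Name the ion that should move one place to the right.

P³⁻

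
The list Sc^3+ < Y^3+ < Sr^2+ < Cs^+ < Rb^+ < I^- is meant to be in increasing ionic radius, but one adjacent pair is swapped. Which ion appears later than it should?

Compare adjacent ions: same group and charge — period 5 sits above period 6, so Rb^+ is smaller — yet in this increasing list Cs^+ sits before Rb^+. Nothing else is reversed, so Rb^+ should move one place to the left.

Rb^+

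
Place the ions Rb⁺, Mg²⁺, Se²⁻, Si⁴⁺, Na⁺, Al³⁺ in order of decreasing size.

Se²⁻ > Rb⁺ > Na⁺ > Mg²⁺ > Al³⁺ > Si⁴⁺

Tabulating Z and e⁻: Si⁴⁺ has 10 e⁻ (Z=14), Al³⁺ has 10 e⁻ (Z=13), Mg²⁺ has 10 e⁻ (Z=12), Na⁺ has 10 e⁻ (Z=11), Rb⁺ has 36 e⁻ (Z=37), Se²⁻ has 36 e⁻ (Z=34). Si⁴⁺ < Al³⁺ (isoelectronic, higher Z=14 is smaller); Al³⁺ < Mg²⁺ (both 10 e⁻, Z=13>12); Mg²⁺ < Na⁺ (both 10 e⁻, Z=12>11); Na⁺ < Rb⁺ (same group, 2 shells fewer); Rb⁺ < Se²⁻ (isoelectronic, higher Z=37 is smaller).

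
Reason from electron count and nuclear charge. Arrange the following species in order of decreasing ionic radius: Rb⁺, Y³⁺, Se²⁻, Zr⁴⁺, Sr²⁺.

Se²⁻ > Rb⁺ > Sr²⁺ > Y³⁺ > Zr⁴⁺

Isoelectronic series (36 e⁻ each). Size is set by nuclear charge: more protons means a smaller ion. Zr⁴⁺ (Z=40), Y³⁺ (Z=39), Sr²⁺ (Z=38), Rb⁺ (Z=37), Se²⁻ (Z=34).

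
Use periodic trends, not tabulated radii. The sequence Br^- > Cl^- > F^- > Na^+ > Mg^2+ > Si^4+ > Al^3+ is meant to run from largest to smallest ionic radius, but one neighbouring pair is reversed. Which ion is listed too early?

Compare adjacent ions: they are isoelectronic (10 e⁻) and Si has more protons than Al (14 vs 13), making Si^4+ smaller — yet in this decreasing list Si^4+ sits before Al^3+. Nothing else is reversed, so Si^4+ should move one place to the right.

Si^4+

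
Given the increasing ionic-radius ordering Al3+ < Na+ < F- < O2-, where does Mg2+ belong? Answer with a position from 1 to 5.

2

All of these have 10 electrons (isoelectronic). With the same electron cloud, the ion with the most protons pulls it in tightest. Nuclear charges: Al3+ (Z=13), Mg2+ (Z=12), Na+ (Z=11), F- (Z=9), O2- (Z=8). Highest Z is smallest.
Merged order: Al3+ < Mg2+ < Na+ < F- < O2- — Mg2+ is number 2.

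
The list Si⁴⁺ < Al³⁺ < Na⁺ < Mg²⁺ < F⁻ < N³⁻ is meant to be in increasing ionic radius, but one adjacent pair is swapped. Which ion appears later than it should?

The pair Na⁺, Mg²⁺ is the wrong way round — both have 10 electrons but Z(Mg)=12 > Z(Na)=11, so Mg²⁺ should be the smaller of the two. All other adjacent pairs agree with periodic trends, so Mg²⁺ is the misplaced ion.

Mg²⁺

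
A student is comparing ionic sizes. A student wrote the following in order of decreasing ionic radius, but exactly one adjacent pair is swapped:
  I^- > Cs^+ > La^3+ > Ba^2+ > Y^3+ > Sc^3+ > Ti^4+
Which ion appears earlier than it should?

La^3+

Compare adjacent ions: La^3+ and Ba^2+ share 54 electrons; the higher nuclear charge on La (Z=57) contracts it more, so La^3+ < Ba^2+ — yet in this decreasing list La^3+ sits before Ba^2+. Nothing else is reversed, so La^3+ should move one place to the right.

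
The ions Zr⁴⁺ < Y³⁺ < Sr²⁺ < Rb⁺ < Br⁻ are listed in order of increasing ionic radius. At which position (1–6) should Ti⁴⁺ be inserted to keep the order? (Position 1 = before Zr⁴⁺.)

1

Tabulating Z and e⁻: Ti⁴⁺ (Z=22, 18 e⁻), Zr⁴⁺ (Z=40, 36 e⁻), Y³⁺ (Z=39, 36 e⁻), Sr²⁺ (Z=38, 36 e⁻), Rb⁺ (Z=37, 36 e⁻), Br⁻ (Z=35, 36 e⁻). Ti⁴⁺ < Zr⁴⁺ (same group, period 4 vs 5); Zr⁴⁺ < Y³⁺ (both 36 e⁻, Z=40>39); Y³⁺ < Sr²⁺ (isoelectronic, higher Z=39 is smaller); Sr²⁺ < Rb⁺ (isoelectronic, higher Z=38 is smaller); Rb⁺ < Br⁻ (isoelectronic, higher Z=37 is smaller).
Putting Ti⁴⁺ in gives Ti⁴⁺ < Zr⁴⁺ < Y³⁺ < Sr²⁺ < Rb⁺ < Br⁻; it lands at slot 1.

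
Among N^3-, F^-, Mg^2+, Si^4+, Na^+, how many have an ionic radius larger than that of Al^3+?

Isoelectronic series (10 e⁻ each). Size is set by nuclear charge: more protons means a smaller ion. Si^4+ (Z=14), Al^3+ (Z=13), Mg^2+ (Z=12), Na^+ (Z=11), F^- (Z=9), N^3- (Z=7).
Relative to Al^3+, the ions that are larger are Mg^2+, Na^+, F^-, N^3-. Count: 4.

4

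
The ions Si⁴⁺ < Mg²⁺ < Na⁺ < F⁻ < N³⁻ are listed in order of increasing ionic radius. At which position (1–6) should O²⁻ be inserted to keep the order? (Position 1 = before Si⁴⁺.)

5

All of these have 10 electrons (isoelectronic). With the same electron cloud, the ion with the most protons pulls it in tightest. Nuclear charges: Si⁴⁺ (Z=14), Mg²⁺ (Z=12), Na⁺ (Z=11), F⁻ (Z=9), O²⁻ (Z=8), N³⁻ (Z=7). Highest Z is smallest.
Merged order: Si⁴⁺ < Mg²⁺ < Na⁺ < F⁻ < O²⁻ < N³⁻ — O²⁻ is number 5.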